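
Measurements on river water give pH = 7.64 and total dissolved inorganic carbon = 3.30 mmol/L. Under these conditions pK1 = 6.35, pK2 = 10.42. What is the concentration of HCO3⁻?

α₁ = 1 / (1 + [H⁺]/K1 + K2/[H⁺]) = 1 / (1 + 10^-1.29 + 10^-2.78)
   = 1 / (1 + 0.051286 + 0.0016596) = 1/1.0529 = 0.9497
[HCO3⁻] = α₁ × DIC = 0.9497 × 3.30 = 3.13 mmol/L

[HCO3⁻] = 3.13 mmol/L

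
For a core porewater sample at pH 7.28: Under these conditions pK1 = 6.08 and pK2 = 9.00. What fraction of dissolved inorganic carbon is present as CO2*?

α₀ = 1 / (1 + K1/[H⁺] + K1K2/[H⁺]²) = 1 / (1 + 10^+1.20 + 10^-0.52)
   = 1 / (1 + 15.849 + 0.30200) = 1/17.151 = 0.05831

α₀ = 0.0583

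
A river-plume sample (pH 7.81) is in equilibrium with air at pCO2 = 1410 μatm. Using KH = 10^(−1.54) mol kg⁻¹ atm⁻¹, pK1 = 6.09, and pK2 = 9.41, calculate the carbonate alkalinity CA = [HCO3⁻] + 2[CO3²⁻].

CA = 2.24 mmol/kg

[CO2*] = KH · pCO2 = 10^(−1.54) × 1410×10^-6 = 4.066×10^-5 mol/kg
α₀ = 1/(1 + K1/[H⁺] + K1K2/[H⁺]²) = 1/(1 + 10^+1.72 + 10^+0.12) = 0.01825
DIC = [CO2*]/α₀ = 4.066×10^-5 / 0.01825 = 2.228 mmol/kg
CA = (α₁ + 2α₂)·DIC = (0.9577 + 2×0.02406) × 2.228 = 2.24 mmol/kg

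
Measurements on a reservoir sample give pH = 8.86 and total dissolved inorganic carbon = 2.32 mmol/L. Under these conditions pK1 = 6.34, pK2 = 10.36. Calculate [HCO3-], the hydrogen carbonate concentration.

[HCO3⁻] = 2.24 mmol/L

α₁ = 1 / (1 + [H⁺]/K1 + K2/[H⁺]) = 1 / (1 + 10^-2.52 + 10^-1.50)
   = 1 / (1 + 0.0030200 + 0.031623) = 1/1.0346 = 0.9665
[HCO3⁻] = α₁ × DIC = 0.9665 × 2.32 = 2.24 mmol/L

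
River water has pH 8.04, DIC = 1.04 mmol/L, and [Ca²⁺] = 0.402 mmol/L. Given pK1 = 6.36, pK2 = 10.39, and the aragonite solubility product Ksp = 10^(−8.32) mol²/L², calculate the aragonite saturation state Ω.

α₂ = 1 / (1 + [H⁺]/K2 + [H⁺]²/(K1K2)) = 1 / (1 + 10^+2.35 + 10^+0.67)
   = 1 / (1 + 223.87 + 4.6774) = 1/229.55 = 0.004356
[CO3²⁻] = α₂ × DIC = 0.004356 × 1.04 = 0.004531 mmol/L = 4.531 μmol/L
Ksp = 10^(−8.32) = 4.786×10^-9
Ω = [Ca²⁺][CO3²⁻]/Ksp = (0.402×10^-3)(4.531×10^-6) / 4.786×10^-9 = 0.381

Ω = 0.381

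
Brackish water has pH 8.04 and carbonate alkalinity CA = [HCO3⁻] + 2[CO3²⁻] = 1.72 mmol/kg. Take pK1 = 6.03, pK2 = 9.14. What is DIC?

DIC = 1.62 mmol/kg

CA = [HCO3⁻] + 2[CO3²⁻] = (α₁ + 2α₂)·DIC
At pH 8.04: [H⁺]/K1 = 10^-2.01 = 0.0097724, K2/[H⁺] = 10^-1.10 = 0.079433
α₁ = 1/(1 + 0.0097724 + 0.079433) = 1/1.0892 = 0.9181; α₂ = α₁·K2/[H⁺] = 0.07293
α₁ + 2α₂ = 1.0640
DIC = CA / (α₁ + 2α₂) = 1.72 / 1.0640 = 1.62 mmol/kg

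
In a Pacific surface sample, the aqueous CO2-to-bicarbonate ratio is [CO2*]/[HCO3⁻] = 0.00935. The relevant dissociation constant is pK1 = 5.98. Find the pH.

From K1 = [H⁺][HCO3⁻]/[CO2*]:  pH = pK1 − log₁₀([CO2*]/[HCO3⁻])
log₁₀(0.00935) = -2.029
pH = 5.98 − (-2.029) = 8.01

pH = 8.01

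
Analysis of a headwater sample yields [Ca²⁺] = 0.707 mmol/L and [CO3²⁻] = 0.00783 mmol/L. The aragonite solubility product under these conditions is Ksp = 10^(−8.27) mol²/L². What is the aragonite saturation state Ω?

Ksp = 10^(−8.27) = 5.370×10^-9
Ω = [Ca²⁺][CO3²⁻]/Ksp = (0.707×10^-3)(0.00783×10^-3) / 5.370×10^-9 = 1.03

Ω = 1.03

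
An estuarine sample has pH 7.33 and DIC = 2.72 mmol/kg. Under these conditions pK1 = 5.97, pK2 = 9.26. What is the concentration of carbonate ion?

[CO3²⁻] = 0.0303 mmol/kg

α₂ = 1 / (1 + [H⁺]/K2 + [H⁺]²/(K1K2)) = 1 / (1 + 10^+1.93 + 10^+0.57)
   = 1 / (1 + 85.114 + 3.7154) = 1/89.829 = 0.01113
[CO3²⁻] = α₂ × DIC = 0.01113 × 2.72 = 0.0303 mmol/kg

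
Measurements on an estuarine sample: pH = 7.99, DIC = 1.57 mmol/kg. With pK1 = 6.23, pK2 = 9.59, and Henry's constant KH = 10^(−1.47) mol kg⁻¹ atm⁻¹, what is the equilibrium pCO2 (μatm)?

α₀ = 1 / (1 + K1/[H⁺] + K1K2/[H⁺]²) = 1 / (1 + 10^+1.76 + 10^+0.16)
   = 1 / (1 + 57.544 + 1.4454) = 1/59.989 = 0.01667
[CO2*] = α₀ × DIC = 0.01667 × 1.57 = 0.02617 mmol/kg
pCO2 = [CO2*]/KH = 2.617×10^-5 / 3.388×10^-2 = 772 μatm

pCO2 = 772 μatm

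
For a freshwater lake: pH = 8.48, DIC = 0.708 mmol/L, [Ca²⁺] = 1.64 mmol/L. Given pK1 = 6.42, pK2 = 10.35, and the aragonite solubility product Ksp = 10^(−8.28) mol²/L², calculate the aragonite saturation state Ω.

Ω = 2.92

α₂ = 1 / (1 + [H⁺]/K2 + [H⁺]²/(K1K2)) = 1 / (1 + 10^+1.87 + 10^-0.19)
   = 1 / (1 + 74.131 + 0.64565) = 1/75.777 = 0.01320
[CO3²⁻] = α₂ × DIC = 0.01320 × 0.708 = 0.009343 mmol/L = 9.343 μmol/L
Ksp = 10^(−8.28) = 5.248×10^-9
Ω = [Ca²⁺][CO3²⁻]/Ksp = (1.64×10^-3)(9.343×10^-6) / 5.248×10^-9 = 2.92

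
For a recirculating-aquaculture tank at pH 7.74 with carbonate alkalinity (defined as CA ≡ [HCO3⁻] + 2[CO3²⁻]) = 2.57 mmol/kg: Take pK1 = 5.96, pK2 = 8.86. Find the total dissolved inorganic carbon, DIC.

CA = [HCO3⁻] + 2[CO3²⁻] = (α₁ + 2α₂)·DIC
At pH 7.74: [H⁺]/K1 = 10^-1.78 = 0.016596, K2/[H⁺] = 10^-1.12 = 0.075858
α₁ = 1/(1 + 0.016596 + 0.075858) = 1/1.0925 = 0.9154; α₂ = α₁·K2/[H⁺] = 0.06944
α₁ + 2α₂ = 1.0542
DIC = CA / (α₁ + 2α₂) = 2.57 / 1.0542 = 2.44 mmol/kg

DIC = 2.44 mmol/kg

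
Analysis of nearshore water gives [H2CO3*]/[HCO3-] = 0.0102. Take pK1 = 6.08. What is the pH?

pH = 8.07

From K1 = [H⁺][HCO3-]/[H2CO3*]:  pH = pK1 − log₁₀([H2CO3*]/[HCO3-])
log₁₀(0.0102) = -1.991
pH = 6.08 − (-1.991) = 8.07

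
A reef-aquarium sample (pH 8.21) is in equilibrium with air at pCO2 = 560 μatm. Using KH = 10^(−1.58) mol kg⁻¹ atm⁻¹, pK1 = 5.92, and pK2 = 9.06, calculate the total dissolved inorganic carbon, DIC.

DIC = 3.29 mmol/kg

[CO2*] = KH · pCO2 = 10^(−1.58) × 560×10^-6 = 1.473×10^-5 mol/kg
α₀ = 1/(1 + K1/[H⁺] + K1K2/[H⁺]²) = 1/(1 + 10^+2.29 + 10^+1.44) = 0.004474
DIC = [CO2*]/α₀ = 1.473×10^-5 / 0.004474 = 3.29 mmol/kg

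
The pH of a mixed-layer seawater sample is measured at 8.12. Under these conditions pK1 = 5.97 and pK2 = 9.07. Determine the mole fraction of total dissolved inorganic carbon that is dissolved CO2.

α₀ = 0.00633

α₀ = 1 / (1 + K1/[H⁺] + K1K2/[H⁺]²) = 1 / (1 + 10^+2.15 + 10^+1.20)
   = 1 / (1 + 141.25 + 15.849) = 1/158.10 = 0.006325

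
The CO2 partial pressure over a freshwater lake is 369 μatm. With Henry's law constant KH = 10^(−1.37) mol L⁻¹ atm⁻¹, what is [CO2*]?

KH = 10^(−1.37) = 4.266×10^-2 mol L⁻¹ atm⁻¹
[CO2*] = KH · pCO2 = 4.266×10^-2 × 369×10^-6 atm = 1.57×10^-5 mol/L

[CO2*] = 15.7 μmol/L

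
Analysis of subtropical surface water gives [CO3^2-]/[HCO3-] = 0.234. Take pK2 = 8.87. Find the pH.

From K2 = [H⁺][CO3^2-]/[HCO3-]:  pH = pK2 + log₁₀([CO3^2-]/[HCO3-])
log₁₀(0.234) = -0.631
pH = 8.87 + (-0.631) = 8.24

pH = 8.24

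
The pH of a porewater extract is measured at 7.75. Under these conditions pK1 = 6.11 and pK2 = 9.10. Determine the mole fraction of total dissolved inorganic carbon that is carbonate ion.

α₂ = 0.0418

α₂ = 1 / (1 + [H⁺]/K2 + [H⁺]²/(K1K2)) = 1 / (1 + 10^+1.35 + 10^-0.29)
   = 1 / (1 + 22.387 + 0.51286) = 1/23.900 = 0.04184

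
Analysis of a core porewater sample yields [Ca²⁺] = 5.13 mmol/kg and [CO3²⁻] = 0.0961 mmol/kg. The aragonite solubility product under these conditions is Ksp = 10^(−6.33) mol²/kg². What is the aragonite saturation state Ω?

Ksp = 10^(−6.33) = 4.677×10^-7
Ω = [Ca²⁺][CO3²⁻]/Ksp = (5.13×10^-3)(0.0961×10^-3) / 4.677×10^-7 = 1.05

Ω = 1.05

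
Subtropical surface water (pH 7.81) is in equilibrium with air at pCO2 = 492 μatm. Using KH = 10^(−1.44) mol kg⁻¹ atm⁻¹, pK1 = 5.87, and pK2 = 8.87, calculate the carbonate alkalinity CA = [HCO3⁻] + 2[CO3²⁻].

[CO2*] = KH · pCO2 = 10^(−1.44) × 492×10^-6 = 1.786×10^-5 mol/kg
α₀ = 1/(1 + K1/[H⁺] + K1K2/[H⁺]²) = 1/(1 + 10^+1.94 + 10^+0.88) = 0.01045
DIC = [CO2*]/α₀ = 1.786×10^-5 / 0.01045 = 1.709 mmol/kg
CA = (α₁ + 2α₂)·DIC = (0.9103 + 2×0.07928) × 1.709 = 1.83 mmol/kg

CA = 1.83 mmol/kg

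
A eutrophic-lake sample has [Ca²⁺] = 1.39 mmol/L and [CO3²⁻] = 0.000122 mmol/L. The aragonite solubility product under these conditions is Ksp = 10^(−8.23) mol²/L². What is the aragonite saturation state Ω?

Ksp = 10^(−8.23) = 5.888×10^-9
Ω = [Ca²⁺][CO3²⁻]/Ksp = (1.39×10^-3)(0.000122×10^-3) / 5.888×10^-9 = 0.0288

Ω = 0.0288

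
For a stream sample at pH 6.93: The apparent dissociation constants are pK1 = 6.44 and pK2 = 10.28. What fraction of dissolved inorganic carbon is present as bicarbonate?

α₁ = 1 / (1 + [H⁺]/K1 + K2/[H⁺]) = 1 / (1 + 10^-0.49 + 10^-3.35)
   = 1 / (1 + 0.32359 + 0.00044668) = 1/1.3240 = 0.7553

α₁ = 0.755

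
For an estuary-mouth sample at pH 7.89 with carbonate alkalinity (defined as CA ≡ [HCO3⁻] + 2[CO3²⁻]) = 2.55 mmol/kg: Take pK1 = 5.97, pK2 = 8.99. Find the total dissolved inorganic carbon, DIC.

CA = [HCO3⁻] + 2[CO3²⁻] = (α₁ + 2α₂)·DIC
At pH 7.89: [H⁺]/K1 = 10^-1.92 = 0.012023, K2/[H⁺] = 10^-1.10 = 0.079433
α₁ = 1/(1 + 0.012023 + 0.079433) = 1/1.0915 = 0.9162; α₂ = α₁·K2/[H⁺] = 0.07278
α₁ + 2α₂ = 1.0618
DIC = CA / (α₁ + 2α₂) = 2.55 / 1.0618 = 2.40 mmol/kg

DIC = 2.40 mmol/kg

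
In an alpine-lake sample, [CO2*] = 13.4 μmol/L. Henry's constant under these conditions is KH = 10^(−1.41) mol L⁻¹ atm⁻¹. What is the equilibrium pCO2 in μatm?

pCO2 = 344 μatm

KH = 10^(−1.41) = 3.890×10^-2 mol L⁻¹ atm⁻¹
pCO2 = [CO2*]/KH = 13.4×10^-6 / 3.890×10^-2 = 3.44×10^-4 atm = 344 μatm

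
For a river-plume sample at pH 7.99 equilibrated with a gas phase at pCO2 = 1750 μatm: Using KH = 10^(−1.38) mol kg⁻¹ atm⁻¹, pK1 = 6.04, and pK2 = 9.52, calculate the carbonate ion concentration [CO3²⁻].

[CO2*] = KH · pCO2 = 10^(−1.38) × 1750×10^-6 = 7.295×10^-5 mol/kg
α₀ = 1/(1 + K1/[H⁺] + K1K2/[H⁺]²) = 1/(1 + 10^+1.95 + 10^+0.42) = 0.01078
DIC = [CO2*]/α₀ = 7.295×10^-5 / 0.01078 = 6.767 mmol/kg
[CO3²⁻] = α₂·DIC; α₂ = 0.02836, so [CO3²⁻] = 0.02836 × 6.767 = 0.192 mmol/kg

[CO3²⁻] = 0.192 mmol/kg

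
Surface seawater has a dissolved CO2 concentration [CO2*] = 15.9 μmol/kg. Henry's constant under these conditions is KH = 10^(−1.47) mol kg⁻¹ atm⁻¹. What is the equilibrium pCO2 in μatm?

KH = 10^(−1.47) = 3.388×10^-2 mol kg⁻¹ atm⁻¹
pCO2 = [CO2*]/KH = 15.9×10^-6 / 3.388×10^-2 = 4.69×10^-4 atm = 469 μatm

pCO2 = 469 μatm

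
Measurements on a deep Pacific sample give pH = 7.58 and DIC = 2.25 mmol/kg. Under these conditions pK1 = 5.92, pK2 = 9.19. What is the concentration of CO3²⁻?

[CO3²⁻] = 0.0528 mmol/kg

α₂ = 1 / (1 + [H⁺]/K2 + [H⁺]²/(K1K2)) = 1 / (1 + 10^+1.61 + 10^-0.05)
   = 1 / (1 + 40.738 + 0.89125) = 1/42.629 = 0.02346
[CO3²⁻] = α₂ × DIC = 0.02346 × 2.25 = 0.0528 mmol/kg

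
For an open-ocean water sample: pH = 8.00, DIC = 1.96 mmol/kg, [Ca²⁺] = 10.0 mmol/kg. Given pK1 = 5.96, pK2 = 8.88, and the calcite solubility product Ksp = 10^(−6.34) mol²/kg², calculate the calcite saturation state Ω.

α₂ = 1 / (1 + [H⁺]/K2 + [H⁺]²/(K1K2)) = 1 / (1 + 10^+0.88 + 10^-1.16)
   = 1 / (1 + 7.5858 + 0.069183) = 1/8.6550 = 0.1155
[CO3²⁻] = α₂ × DIC = 0.1155 × 1.96 = 0.2265 mmol/kg
Ksp = 10^(−6.34) = 4.571×10^-7
Ω = [Ca²⁺][CO3²⁻]/Ksp = (10.0×10^-3)(2.265×10^-4) / 4.571×10^-7 = 4.95

Ω = 4.95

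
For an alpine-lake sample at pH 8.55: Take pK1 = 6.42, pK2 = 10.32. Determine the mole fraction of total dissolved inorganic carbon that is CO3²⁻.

α₂ = 0.0166

α₂ = 1 / (1 + [H⁺]/K2 + [H⁺]²/(K1K2)) = 1 / (1 + 10^+1.77 + 10^-0.36)
   = 1 / (1 + 58.884 + 0.43652) = 1/60.321 = 0.01658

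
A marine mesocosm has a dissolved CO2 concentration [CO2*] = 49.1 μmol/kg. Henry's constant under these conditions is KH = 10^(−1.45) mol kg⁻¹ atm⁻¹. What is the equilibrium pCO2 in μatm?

KH = 10^(−1.45) = 3.548×10^-2 mol kg⁻¹ atm⁻¹
pCO2 = [CO2*]/KH = 49.1×10^-6 / 3.548×10^-2 = 1.38×10^-3 atm = 1380 μatm

pCO2 = 1380 μatm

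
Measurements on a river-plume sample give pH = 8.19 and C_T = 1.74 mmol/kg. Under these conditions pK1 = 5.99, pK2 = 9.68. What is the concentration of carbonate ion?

[CO3²⁻] = 0.0542 mmol/kg

α₂ = 1 / (1 + [H⁺]/K2 + [H⁺]²/(K1K2)) = 1 / (1 + 10^+1.49 + 10^-0.71)
   = 1 / (1 + 30.903 + 0.19498) = 1/32.098 = 0.03115
[CO3²⁻] = α₂ × DIC = 0.03115 × 1.74 = 0.0542 mmol/kg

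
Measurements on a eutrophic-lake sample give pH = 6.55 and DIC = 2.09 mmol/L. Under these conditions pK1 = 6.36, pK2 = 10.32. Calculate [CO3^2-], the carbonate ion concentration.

α₂ = 1 / (1 + [H⁺]/K2 + [H⁺]²/(K1K2)) = 1 / (1 + 10^+3.77 + 10^+3.58)
   = 1 / (1 + 5888.4 + 3801.9) = 1/9691.3 = 0.0001032
[CO3²⁻] = α₂ × DIC = 0.0001032 × 2.09 = 0.000216 mmol/L = 0.216 μmol/L

[CO3²⁻] = 0.216 μmol/L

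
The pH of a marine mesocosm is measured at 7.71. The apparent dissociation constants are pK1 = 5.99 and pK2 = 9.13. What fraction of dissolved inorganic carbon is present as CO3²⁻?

α₂ = 1 / (1 + [H⁺]/K2 + [H⁺]²/(K1K2)) = 1 / (1 + 10^+1.42 + 10^-0.30)
   = 1 / (1 + 26.303 + 0.50119) = 1/27.804 = 0.03597

α₂ = 0.0360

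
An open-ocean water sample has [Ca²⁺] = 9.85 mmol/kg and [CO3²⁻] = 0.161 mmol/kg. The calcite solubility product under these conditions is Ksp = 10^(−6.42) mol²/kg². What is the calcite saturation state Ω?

Ksp = 10^(−6.42) = 3.802×10^-7
Ω = [Ca²⁺][CO3²⁻]/Ksp = (9.85×10^-3)(0.161×10^-3) / 3.802×10^-7 = 4.17

Ω = 4.17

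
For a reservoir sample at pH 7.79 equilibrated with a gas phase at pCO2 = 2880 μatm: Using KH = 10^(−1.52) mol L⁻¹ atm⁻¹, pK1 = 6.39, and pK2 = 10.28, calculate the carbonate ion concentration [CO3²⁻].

[CO3²⁻] = 7.07 μmol/L

[CO2*] = KH · pCO2 = 10^(−1.52) × 2880×10^-6 = 8.697×10^-5 mol/L
α₀ = 1/(1 + K1/[H⁺] + K1K2/[H⁺]²) = 1/(1 + 10^+1.40 + 10^-1.09) = 0.03817
DIC = [CO2*]/α₀ = 8.697×10^-5 / 0.03817 = 2.279 mmol/L
[CO3²⁻] = α₂·DIC; α₂ = 0.003102, so [CO3²⁻] = 0.003102 × 2.279 = 0.00707 mmol/L = 7.07 μmol/L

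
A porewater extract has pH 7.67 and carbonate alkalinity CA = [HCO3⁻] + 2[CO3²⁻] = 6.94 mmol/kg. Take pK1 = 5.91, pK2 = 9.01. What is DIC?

DIC = 6.76 mmol/kg

CA = [HCO3⁻] + 2[CO3²⁻] = (α₁ + 2α₂)·DIC
At pH 7.67: [H⁺]/K1 = 10^-1.76 = 0.017378, K2/[H⁺] = 10^-1.34 = 0.045709
α₁ = 1/(1 + 0.017378 + 0.045709) = 1/1.0631 = 0.9407; α₂ = α₁·K2/[H⁺] = 0.04300
α₁ + 2α₂ = 1.0266
DIC = CA / (α₁ + 2α₂) = 6.94 / 1.0266 = 6.76 mmol/kg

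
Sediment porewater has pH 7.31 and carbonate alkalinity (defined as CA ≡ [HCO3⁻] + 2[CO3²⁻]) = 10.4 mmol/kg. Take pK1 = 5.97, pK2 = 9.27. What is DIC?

DIC = 10.8 mmol/kg

CA = [HCO3⁻] + 2[CO3²⁻] = (α₁ + 2α₂)·DIC
At pH 7.31: [H⁺]/K1 = 10^-1.34 = 0.045709, K2/[H⁺] = 10^-1.96 = 0.010965
α₁ = 1/(1 + 0.045709 + 0.010965) = 1/1.0567 = 0.9464; α₂ = α₁·K2/[H⁺] = 0.01038
α₁ + 2α₂ = 0.9671
DIC = CA / (α₁ + 2α₂) = 10.4 / 0.9671 = 10.8 mmol/kg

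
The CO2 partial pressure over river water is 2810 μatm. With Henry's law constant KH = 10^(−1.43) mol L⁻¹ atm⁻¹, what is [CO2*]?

KH = 10^(−1.43) = 3.715×10^-2 mol L⁻¹ atm⁻¹
[CO2*] = KH · pCO2 = 3.715×10^-2 × 2810×10^-6 atm = 1.04×10^-4 mol/L

[CO2*] = 104 μmol/L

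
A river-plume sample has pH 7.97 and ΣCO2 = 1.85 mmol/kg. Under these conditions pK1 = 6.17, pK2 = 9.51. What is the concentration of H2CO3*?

[CO2*] = 0.0281 mmol/kg

α₀ = 1 / (1 + K1/[H⁺] + K1K2/[H⁺]²) = 1 / (1 + 10^+1.80 + 10^+0.26)
   = 1 / (1 + 63.096 + 1.8197) = 1/65.915 = 0.01517
[CO2*] = α₀ × DIC = 0.01517 × 1.85 = 0.0281 mmol/kg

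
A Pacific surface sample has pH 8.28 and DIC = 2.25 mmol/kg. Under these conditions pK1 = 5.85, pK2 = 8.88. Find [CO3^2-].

[CO3²⁻] = 0.450 mmol/kg

α₂ = 1 / (1 + [H⁺]/K2 + [H⁺]²/(K1K2)) = 1 / (1 + 10^+0.60 + 10^-1.83)
   = 1 / (1 + 3.9811 + 0.014791) = 1/4.9959 = 0.2002
[CO3²⁻] = α₂ × DIC = 0.2002 × 2.25 = 0.450 mmol/kg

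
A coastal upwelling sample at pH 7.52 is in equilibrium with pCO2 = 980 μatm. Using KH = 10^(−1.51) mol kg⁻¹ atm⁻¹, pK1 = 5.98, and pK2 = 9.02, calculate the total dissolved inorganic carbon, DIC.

[CO2*] = KH · pCO2 = 10^(−1.51) × 980×10^-6 = 3.028×10^-5 mol/kg
α₀ = 1/(1 + K1/[H⁺] + K1K2/[H⁺]²) = 1/(1 + 10^+1.54 + 10^+0.04) = 0.02720
DIC = [CO2*]/α₀ = 3.028×10^-5 / 0.02720 = 1.11 mmol/kg

DIC = 1.11 mmol/kg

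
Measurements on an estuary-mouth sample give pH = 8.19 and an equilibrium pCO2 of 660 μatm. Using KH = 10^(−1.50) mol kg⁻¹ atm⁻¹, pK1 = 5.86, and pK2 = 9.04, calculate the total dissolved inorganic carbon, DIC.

DIC = 5.11 mmol/kg

[CO2*] = KH · pCO2 = 10^(−1.50) × 660×10^-6 = 2.087×10^-5 mol/kg
α₀ = 1/(1 + K1/[H⁺] + K1K2/[H⁺]²) = 1/(1 + 10^+2.33 + 10^+1.48) = 0.004082
DIC = [CO2*]/α₀ = 2.087×10^-5 / 0.004082 = 5.11 mmol/kg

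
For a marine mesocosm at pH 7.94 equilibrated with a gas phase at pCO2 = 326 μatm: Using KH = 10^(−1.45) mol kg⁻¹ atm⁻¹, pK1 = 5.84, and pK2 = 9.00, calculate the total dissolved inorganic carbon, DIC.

DIC = 1.59 mmol/kg

[CO2*] = KH · pCO2 = 10^(−1.45) × 326×10^-6 = 1.157×10^-5 mol/kg
α₀ = 1/(1 + K1/[H⁺] + K1K2/[H⁺]²) = 1/(1 + 10^+2.10 + 10^+1.04) = 0.007254
DIC = [CO2*]/α₀ = 1.157×10^-5 / 0.007254 = 1.59 mmol/kg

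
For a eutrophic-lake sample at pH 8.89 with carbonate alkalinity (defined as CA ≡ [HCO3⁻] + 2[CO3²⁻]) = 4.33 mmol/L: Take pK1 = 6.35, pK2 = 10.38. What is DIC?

DIC = 4.21 mmol/L

CA = [HCO3⁻] + 2[CO3²⁻] = (α₁ + 2α₂)·DIC
At pH 8.89: [H⁺]/K1 = 10^-2.54 = 0.0028840, K2/[H⁺] = 10^-1.49 = 0.032359
α₁ = 1/(1 + 0.0028840 + 0.032359) = 1/1.0352 = 0.9660; α₂ = α₁·K2/[H⁺] = 0.03126
α₁ + 2α₂ = 1.0285
DIC = CA / (α₁ + 2α₂) = 4.33 / 1.0285 = 4.21 mmol/L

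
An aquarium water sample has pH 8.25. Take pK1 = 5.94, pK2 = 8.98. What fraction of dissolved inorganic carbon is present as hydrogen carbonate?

α₁ = 1 / (1 + [H⁺]/K1 + K2/[H⁺]) = 1 / (1 + 10^-2.31 + 10^-0.73)
   = 1 / (1 + 0.0048978 + 0.18621) = 1/1.1911 = 0.8396

α₁ = 0.840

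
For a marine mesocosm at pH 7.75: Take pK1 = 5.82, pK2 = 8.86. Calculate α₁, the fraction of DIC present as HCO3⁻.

α₁ = 0.918

α₁ = 1 / (1 + [H⁺]/K1 + K2/[H⁺]) = 1 / (1 + 10^-1.93 + 10^-1.11)
   = 1 / (1 + 0.011749 + 0.077625) = 1/1.0894 = 0.9180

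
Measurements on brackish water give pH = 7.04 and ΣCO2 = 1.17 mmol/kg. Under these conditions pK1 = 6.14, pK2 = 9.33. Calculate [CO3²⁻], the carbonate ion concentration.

[CO3²⁻] = 5.31 μmol/kg

α₂ = 1 / (1 + [H⁺]/K2 + [H⁺]²/(K1K2)) = 1 / (1 + 10^+2.29 + 10^+1.39)
   = 1 / (1 + 194.98 + 24.547) = 1/220.53 = 0.004534
[CO3²⁻] = α₂ × DIC = 0.004534 × 1.17 = 0.00531 mmol/kg = 5.31 μmol/kg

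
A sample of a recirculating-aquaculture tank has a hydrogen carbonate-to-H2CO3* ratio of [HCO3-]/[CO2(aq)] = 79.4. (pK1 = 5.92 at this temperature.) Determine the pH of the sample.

pH = 7.82

From K1 = [H⁺][HCO3-]/[CO2(aq)]:  pH = pK1 + log₁₀([HCO3-]/[CO2(aq)])
log₁₀(79.4) = +1.900
pH = 5.92 + (+1.900) = 7.82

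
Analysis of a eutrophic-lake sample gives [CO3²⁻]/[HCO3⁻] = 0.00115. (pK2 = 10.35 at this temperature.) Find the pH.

pH = 7.41

From K2 = [H⁺][CO3²⁻]/[HCO3⁻]:  pH = pK2 + log₁₀([CO3²⁻]/[HCO3⁻])
log₁₀(0.00115) = -2.939
pH = 10.35 + (-2.939) = 7.41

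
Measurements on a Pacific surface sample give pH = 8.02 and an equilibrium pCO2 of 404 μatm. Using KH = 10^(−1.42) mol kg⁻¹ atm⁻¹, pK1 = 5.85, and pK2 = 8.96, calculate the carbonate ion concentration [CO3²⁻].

[CO2*] = KH · pCO2 = 10^(−1.42) × 404×10^-6 = 1.536×10^-5 mol/kg
α₀ = 1/(1 + K1/[H⁺] + K1K2/[H⁺]²) = 1/(1 + 10^+2.17 + 10^+1.23) = 0.006028
DIC = [CO2*]/α₀ = 1.536×10^-5 / 0.006028 = 2.548 mmol/kg
[CO3²⁻] = α₂·DIC; α₂ = 0.1024, so [CO3²⁻] = 0.1024 × 2.548 = 0.261 mmol/kg

[CO3²⁻] = 0.261 mmol/kg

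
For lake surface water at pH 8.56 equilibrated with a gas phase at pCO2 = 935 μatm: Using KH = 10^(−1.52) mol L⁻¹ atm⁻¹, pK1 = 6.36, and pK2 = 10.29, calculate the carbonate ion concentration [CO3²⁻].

[CO2*] = KH · pCO2 = 10^(−1.52) × 935×10^-6 = 2.824×10^-5 mol/L
α₀ = 1/(1 + K1/[H⁺] + K1K2/[H⁺]²) = 1/(1 + 10^+2.20 + 10^+0.47) = 0.006156
DIC = [CO2*]/α₀ = 2.824×10^-5 / 0.006156 = 4.587 mmol/L
[CO3²⁻] = α₂·DIC; α₂ = 0.01817, so [CO3²⁻] = 0.01817 × 4.587 = 0.0833 mmol/L

[CO3²⁻] = 0.0833 mmol/L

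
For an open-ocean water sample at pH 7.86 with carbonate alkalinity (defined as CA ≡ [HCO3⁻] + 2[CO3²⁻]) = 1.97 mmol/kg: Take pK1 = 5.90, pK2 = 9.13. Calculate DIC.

DIC = 1.89 mmol/kg

CA = [HCO3⁻] + 2[CO3²⁻] = (α₁ + 2α₂)·DIC
At pH 7.86: [H⁺]/K1 = 10^-1.96 = 0.010965, K2/[H⁺] = 10^-1.27 = 0.053703
α₁ = 1/(1 + 0.010965 + 0.053703) = 1/1.0647 = 0.9393; α₂ = α₁·K2/[H⁺] = 0.05044
α₁ + 2α₂ = 1.0401
DIC = CA / (α₁ + 2α₂) = 1.97 / 1.0401 = 1.89 mmol/kg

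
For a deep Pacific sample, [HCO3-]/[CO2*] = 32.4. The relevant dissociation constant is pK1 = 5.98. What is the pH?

From K1 = [H⁺][HCO3-]/[CO2*]:  pH = pK1 + log₁₀([HCO3-]/[CO2*])
log₁₀(32.4) = +1.511
pH = 5.98 + (+1.511) = 7.49

pH = 7.49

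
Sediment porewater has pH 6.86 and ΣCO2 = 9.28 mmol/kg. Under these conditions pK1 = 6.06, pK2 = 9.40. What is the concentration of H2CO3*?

[CO2*] = 1.27 mmol/kg

α₀ = 1 / (1 + K1/[H⁺] + K1K2/[H⁺]²) = 1 / (1 + 10^+0.80 + 10^-1.74)
   = 1 / (1 + 6.3096 + 0.018197) = 1/7.3278 = 0.1365
[CO2*] = α₀ × DIC = 0.1365 × 9.28 = 1.27 mmol/kg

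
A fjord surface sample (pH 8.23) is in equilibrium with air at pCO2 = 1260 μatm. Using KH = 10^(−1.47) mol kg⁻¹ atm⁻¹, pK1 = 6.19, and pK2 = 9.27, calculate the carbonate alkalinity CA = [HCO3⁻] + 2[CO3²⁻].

[CO2*] = KH · pCO2 = 10^(−1.47) × 1260×10^-6 = 4.269×10^-5 mol/kg
α₀ = 1/(1 + K1/[H⁺] + K1K2/[H⁺]²) = 1/(1 + 10^+2.04 + 10^+1.00) = 0.008289
DIC = [CO2*]/α₀ = 4.269×10^-5 / 0.008289 = 5.151 mmol/kg
CA = (α₁ + 2α₂)·DIC = (0.9088 + 2×0.08289) × 5.151 = 5.54 mmol/kg

CA = 5.54 mmol/kg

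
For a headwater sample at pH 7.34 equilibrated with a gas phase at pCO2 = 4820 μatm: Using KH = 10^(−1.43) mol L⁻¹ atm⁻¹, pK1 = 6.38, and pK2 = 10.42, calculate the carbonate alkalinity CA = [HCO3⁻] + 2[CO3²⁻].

[CO2*] = KH · pCO2 = 10^(−1.43) × 4820×10^-6 = 1.791×10^-4 mol/L
α₀ = 1/(1 + K1/[H⁺] + K1K2/[H⁺]²) = 1/(1 + 10^+0.96 + 10^-2.12) = 0.09874
DIC = [CO2*]/α₀ = 1.791×10^-4 / 0.09874 = 1.814 mmol/L
CA = (α₁ + 2α₂)·DIC = (0.9005 + 2×0.0007490) × 1.814 = 1.64 mmol/L

CA = 1.64 mmol/L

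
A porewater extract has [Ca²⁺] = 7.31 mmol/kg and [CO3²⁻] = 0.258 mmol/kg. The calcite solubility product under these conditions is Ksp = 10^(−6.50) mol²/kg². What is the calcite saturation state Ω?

Ksp = 10^(−6.50) = 3.162×10^-7
Ω = [Ca²⁺][CO3²⁻]/Ksp = (7.31×10^-3)(0.258×10^-3) / 3.162×10^-7 = 5.96

Ω = 5.96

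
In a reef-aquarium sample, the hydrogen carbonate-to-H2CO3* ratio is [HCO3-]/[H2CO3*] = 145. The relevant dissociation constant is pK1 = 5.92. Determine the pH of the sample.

pH = 8.08

From K1 = [H⁺][HCO3-]/[H2CO3*]:  pH = pK1 + log₁₀([HCO3-]/[H2CO3*])
log₁₀(145) = +2.161
pH = 5.92 + (+2.161) = 8.08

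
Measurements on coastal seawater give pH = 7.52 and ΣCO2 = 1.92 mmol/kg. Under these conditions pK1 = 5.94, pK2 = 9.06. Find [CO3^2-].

α₂ = 1 / (1 + [H⁺]/K2 + [H⁺]²/(K1K2)) = 1 / (1 + 10^+1.54 + 10^-0.04)
   = 1 / (1 + 34.674 + 0.91201) = 1/36.586 = 0.02733
[CO3²⁻] = α₂ × DIC = 0.02733 × 1.92 = 0.0525 mmol/kg

[CO3²⁻] = 0.0525 mmol/kg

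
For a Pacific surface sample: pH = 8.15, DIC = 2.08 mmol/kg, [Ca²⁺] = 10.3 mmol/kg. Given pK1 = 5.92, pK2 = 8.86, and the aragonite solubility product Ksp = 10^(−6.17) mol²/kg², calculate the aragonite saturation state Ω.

Ω = 5.15

α₂ = 1 / (1 + [H⁺]/K2 + [H⁺]²/(K1K2)) = 1 / (1 + 10^+0.71 + 10^-1.52)
   = 1 / (1 + 5.1286 + 0.030200) = 1/6.1588 = 0.1624
[CO3²⁻] = α₂ × DIC = 0.1624 × 2.08 = 0.3377 mmol/kg
Ksp = 10^(−6.17) = 6.761×10^-7
Ω = [Ca²⁺][CO3²⁻]/Ksp = (10.3×10^-3)(3.377×10^-4) / 6.761×10^-7 = 5.15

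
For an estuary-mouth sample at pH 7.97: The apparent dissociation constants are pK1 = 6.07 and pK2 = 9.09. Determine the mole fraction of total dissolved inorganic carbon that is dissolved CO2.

α₀ = 1 / (1 + K1/[H⁺] + K1K2/[H⁺]²) = 1 / (1 + 10^+1.90 + 10^+0.78)
   = 1 / (1 + 79.433 + 6.0256) = 1/86.458 = 0.01157

α₀ = 0.0116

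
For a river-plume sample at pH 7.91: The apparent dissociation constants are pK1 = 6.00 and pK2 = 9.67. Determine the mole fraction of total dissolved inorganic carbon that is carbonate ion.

α₂ = 0.0169

α₂ = 1 / (1 + [H⁺]/K2 + [H⁺]²/(K1K2)) = 1 / (1 + 10^+1.76 + 10^-0.15)
   = 1 / (1 + 57.544 + 0.70795) = 1/59.252 = 0.01688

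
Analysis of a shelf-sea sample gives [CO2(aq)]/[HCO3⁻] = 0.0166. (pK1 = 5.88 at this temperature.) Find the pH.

From K1 = [H⁺][HCO3⁻]/[CO2(aq)]:  pH = pK1 − log₁₀([CO2(aq)]/[HCO3⁻])
log₁₀(0.0166) = -1.780
pH = 5.88 − (-1.780) = 7.66

pH = 7.66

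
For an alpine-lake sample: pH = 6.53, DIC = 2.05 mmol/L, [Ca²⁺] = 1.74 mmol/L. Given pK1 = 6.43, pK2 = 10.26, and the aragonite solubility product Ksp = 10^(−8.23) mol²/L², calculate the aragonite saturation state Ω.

Ω = 0.0629

α₂ = 1 / (1 + [H⁺]/K2 + [H⁺]²/(K1K2)) = 1 / (1 + 10^+3.73 + 10^+3.63)
   = 1 / (1 + 5370.3 + 4265.8) = 1/9637.1 = 0.0001038
[CO3²⁻] = α₂ × DIC = 0.0001038 × 2.05 = 0.0002127 mmol/L = 0.2127 μmol/L
Ksp = 10^(−8.23) = 5.888×10^-9
Ω = [Ca²⁺][CO3²⁻]/Ksp = (1.74×10^-3)(2.127×10^-7) / 5.888×10^-9 = 0.0629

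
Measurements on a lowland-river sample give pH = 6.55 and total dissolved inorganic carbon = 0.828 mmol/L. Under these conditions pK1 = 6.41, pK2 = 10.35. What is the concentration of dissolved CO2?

[CO2*] = 0.348 mmol/L

α₀ = 1 / (1 + K1/[H⁺] + K1K2/[H⁺]²) = 1 / (1 + 10^+0.14 + 10^-3.66)
   = 1 / (1 + 1.3804 + 0.00021878) = 1/2.3806 = 0.4201
[CO2*] = α₀ × DIC = 0.4201 × 0.828 = 0.348 mmol/L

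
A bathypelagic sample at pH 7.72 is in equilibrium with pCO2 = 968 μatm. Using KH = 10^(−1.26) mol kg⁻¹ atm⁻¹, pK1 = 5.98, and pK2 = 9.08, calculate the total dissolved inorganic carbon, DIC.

[CO2*] = KH · pCO2 = 10^(−1.26) × 968×10^-6 = 5.320×10^-5 mol/kg
α₀ = 1/(1 + K1/[H⁺] + K1K2/[H⁺]²) = 1/(1 + 10^+1.74 + 10^+0.38) = 0.01714
DIC = [CO2*]/α₀ = 5.320×10^-5 / 0.01714 = 3.10 mmol/kg

DIC = 3.10 mmol/kg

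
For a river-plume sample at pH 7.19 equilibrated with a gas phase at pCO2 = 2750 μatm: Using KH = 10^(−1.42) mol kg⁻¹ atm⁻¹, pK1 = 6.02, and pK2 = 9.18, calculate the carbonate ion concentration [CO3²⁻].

[CO3²⁻] = 15.8 μmol/kg

[CO2*] = KH · pCO2 = 10^(−1.42) × 2750×10^-6 = 1.046×10^-4 mol/kg
α₀ = 1/(1 + K1/[H⁺] + K1K2/[H⁺]²) = 1/(1 + 10^+1.17 + 10^-0.82) = 0.06273
DIC = [CO2*]/α₀ = 1.046×10^-4 / 0.06273 = 1.667 mmol/kg
[CO3²⁻] = α₂·DIC; α₂ = 0.009494, so [CO3²⁻] = 0.009494 × 1.667 = 0.0158 mmol/kg = 15.8 μmol/kg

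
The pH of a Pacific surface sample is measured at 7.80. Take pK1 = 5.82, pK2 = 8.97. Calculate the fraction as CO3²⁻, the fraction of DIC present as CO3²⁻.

α₂ = 0.0627

α₂ = 1 / (1 + [H⁺]/K2 + [H⁺]²/(K1K2)) = 1 / (1 + 10^+1.17 + 10^-0.81)
   = 1 / (1 + 14.791 + 0.15488) = 1/15.946 = 0.06271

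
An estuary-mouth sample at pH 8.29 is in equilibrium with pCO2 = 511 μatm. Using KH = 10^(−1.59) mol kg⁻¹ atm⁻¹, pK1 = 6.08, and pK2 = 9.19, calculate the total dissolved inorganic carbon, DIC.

[CO2*] = KH · pCO2 = 10^(−1.59) × 511×10^-6 = 1.313×10^-5 mol/kg
α₀ = 1/(1 + K1/[H⁺] + K1K2/[H⁺]²) = 1/(1 + 10^+2.21 + 10^+1.31) = 0.005447
DIC = [CO2*]/α₀ = 1.313×10^-5 / 0.005447 = 2.41 mmol/kg

DIC = 2.41 mmol/kg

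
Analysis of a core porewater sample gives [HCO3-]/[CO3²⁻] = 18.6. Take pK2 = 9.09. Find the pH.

From K2 = [H⁺][CO3²⁻]/[HCO3-]:  pH = pK2 − log₁₀([HCO3-]/[CO3²⁻])
log₁₀(18.6) = +1.270
pH = 9.09 − (+1.270) = 7.82

pH = 7.82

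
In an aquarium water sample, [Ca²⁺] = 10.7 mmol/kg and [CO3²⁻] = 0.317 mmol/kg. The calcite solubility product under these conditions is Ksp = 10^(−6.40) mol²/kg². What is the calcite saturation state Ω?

Ksp = 10^(−6.40) = 3.981×10^-7
Ω = [Ca²⁺][CO3²⁻]/Ksp = (10.7×10^-3)(0.317×10^-3) / 3.981×10^-7 = 8.52

Ω = 8.52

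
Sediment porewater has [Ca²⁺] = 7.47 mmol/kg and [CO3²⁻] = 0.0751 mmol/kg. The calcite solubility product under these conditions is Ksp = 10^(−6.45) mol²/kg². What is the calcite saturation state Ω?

Ksp = 10^(−6.45) = 3.548×10^-7
Ω = [Ca²⁺][CO3²⁻]/Ksp = (7.47×10^-3)(0.0751×10^-3) / 3.548×10^-7 = 1.58

Ω = 1.58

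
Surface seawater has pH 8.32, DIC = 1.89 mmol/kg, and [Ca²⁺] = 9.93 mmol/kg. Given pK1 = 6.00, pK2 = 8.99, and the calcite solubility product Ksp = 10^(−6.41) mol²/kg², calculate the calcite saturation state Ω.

α₂ = 1 / (1 + [H⁺]/K2 + [H⁺]²/(K1K2)) = 1 / (1 + 10^+0.67 + 10^-1.65)
   = 1 / (1 + 4.6774 + 0.022387) = 1/5.6997 = 0.1754
[CO3²⁻] = α₂ × DIC = 0.1754 × 1.89 = 0.3316 mmol/kg
Ksp = 10^(−6.41) = 3.890×10^-7
Ω = [Ca²⁺][CO3²⁻]/Ksp = (9.93×10^-3)(3.316×10^-4) / 3.890×10^-7 = 8.46

Ω = 8.46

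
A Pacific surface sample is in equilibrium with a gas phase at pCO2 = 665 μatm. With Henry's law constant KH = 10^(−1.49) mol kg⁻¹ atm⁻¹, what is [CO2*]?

[CO2*] = 21.5 μmol/kg

KH = 10^(−1.49) = 3.236×10^-2 mol kg⁻¹ atm⁻¹
[CO2*] = KH · pCO2 = 3.236×10^-2 × 665×10^-6 atm = 2.15×10^-5 mol/kg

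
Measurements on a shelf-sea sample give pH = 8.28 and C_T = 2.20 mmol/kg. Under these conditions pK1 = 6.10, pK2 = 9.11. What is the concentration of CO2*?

α₀ = 1 / (1 + K1/[H⁺] + K1K2/[H⁺]²) = 1 / (1 + 10^+2.18 + 10^+1.35)
   = 1 / (1 + 151.36 + 22.387) = 1/174.74 = 0.005723
[CO2*] = α₀ × DIC = 0.005723 × 2.20 = 0.0126 mmol/kg = 12.6 μmol/kg

[CO2*] = 12.6 μmol/kg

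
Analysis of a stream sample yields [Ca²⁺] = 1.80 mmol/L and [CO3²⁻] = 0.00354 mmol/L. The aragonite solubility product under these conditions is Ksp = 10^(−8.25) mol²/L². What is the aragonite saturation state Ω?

Ω = 1.13

Ksp = 10^(−8.25) = 5.623×10^-9
Ω = [Ca²⁺][CO3²⁻]/Ksp = (1.80×10^-3)(0.00354×10^-3) / 5.623×10^-9 = 1.13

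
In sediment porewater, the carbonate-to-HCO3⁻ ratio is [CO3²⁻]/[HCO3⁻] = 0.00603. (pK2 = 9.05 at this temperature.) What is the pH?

From K2 = [H⁺][CO3²⁻]/[HCO3⁻]:  pH = pK2 + log₁₀([CO3²⁻]/[HCO3⁻])
log₁₀(0.00603) = -2.220
pH = 9.05 + (-2.220) = 6.83

pH = 6.83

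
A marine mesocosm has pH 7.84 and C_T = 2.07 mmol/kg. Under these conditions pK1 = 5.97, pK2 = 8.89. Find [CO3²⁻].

[CO3²⁻] = 0.167 mmol/kg

α₂ = 1 / (1 + [H⁺]/K2 + [H⁺]²/(K1K2)) = 1 / (1 + 10^+1.05 + 10^-0.82)
   = 1 / (1 + 11.220 + 0.15136) = 1/12.372 = 0.08083
[CO3²⁻] = α₂ × DIC = 0.08083 × 2.07 = 0.167 mmol/kg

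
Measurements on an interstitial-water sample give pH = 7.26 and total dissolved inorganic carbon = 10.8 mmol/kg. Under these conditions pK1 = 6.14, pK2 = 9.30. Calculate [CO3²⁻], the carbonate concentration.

α₂ = 1 / (1 + [H⁺]/K2 + [H⁺]²/(K1K2)) = 1 / (1 + 10^+2.04 + 10^+0.92)
   = 1 / (1 + 109.65 + 8.3176) = 1/118.97 = 0.008406
[CO3²⁻] = α₂ × DIC = 0.008406 × 10.8 = 0.0908 mmol/kg

[CO3²⁻] = 0.0908 mmol/kg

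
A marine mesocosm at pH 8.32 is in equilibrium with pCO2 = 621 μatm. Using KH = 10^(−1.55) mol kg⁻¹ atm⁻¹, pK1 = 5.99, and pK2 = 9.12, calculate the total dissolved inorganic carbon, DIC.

[CO2*] = KH · pCO2 = 10^(−1.55) × 621×10^-6 = 1.750×10^-5 mol/kg
α₀ = 1/(1 + K1/[H⁺] + K1K2/[H⁺]²) = 1/(1 + 10^+2.33 + 10^+1.53) = 0.004021
DIC = [CO2*]/α₀ = 1.750×10^-5 / 0.004021 = 4.35 mmol/kg

DIC = 4.35 mmol/kg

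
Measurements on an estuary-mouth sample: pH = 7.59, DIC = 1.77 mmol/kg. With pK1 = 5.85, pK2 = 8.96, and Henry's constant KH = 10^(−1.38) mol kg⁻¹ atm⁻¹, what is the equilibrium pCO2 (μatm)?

α₀ = 1 / (1 + K1/[H⁺] + K1K2/[H⁺]²) = 1 / (1 + 10^+1.74 + 10^+0.37)
   = 1 / (1 + 54.954 + 2.3442) = 1/58.298 = 0.01715
[CO2*] = α₀ × DIC = 0.01715 × 1.77 = 0.03036 mmol/kg
pCO2 = [CO2*]/KH = 3.036×10^-5 / 4.169×10^-2 = 728 μatm

pCO2 = 728 μatm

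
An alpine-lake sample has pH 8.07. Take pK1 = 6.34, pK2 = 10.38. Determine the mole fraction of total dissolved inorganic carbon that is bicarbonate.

α₁ = 1 / (1 + [H⁺]/K1 + K2/[H⁺]) = 1 / (1 + 10^-1.73 + 10^-2.31)
   = 1 / (1 + 0.018621 + 0.0048978) = 1/1.0235 = 0.9770

α₁ = 0.977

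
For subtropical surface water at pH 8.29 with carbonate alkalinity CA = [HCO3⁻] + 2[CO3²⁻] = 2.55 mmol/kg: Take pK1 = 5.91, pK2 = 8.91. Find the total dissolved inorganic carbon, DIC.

DIC = 2.14 mmol/kg

CA = [HCO3⁻] + 2[CO3²⁻] = (α₁ + 2α₂)·DIC
At pH 8.29: [H⁺]/K1 = 10^-2.38 = 0.0041687, K2/[H⁺] = 10^-0.62 = 0.23988
α₁ = 1/(1 + 0.0041687 + 0.23988) = 1/1.2441 = 0.8038; α₂ = α₁·K2/[H⁺] = 0.1928
α₁ + 2α₂ = 1.1895
DIC = CA / (α₁ + 2α₂) = 2.55 / 1.1895 = 2.14 mmol/kg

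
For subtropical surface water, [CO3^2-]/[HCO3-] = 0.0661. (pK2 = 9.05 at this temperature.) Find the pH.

From K2 = [H⁺][CO3^2-]/[HCO3-]:  pH = pK2 + log₁₀([CO3^2-]/[HCO3-])
log₁₀(0.0661) = -1.180
pH = 9.05 + (-1.180) = 7.87

pH = 7.87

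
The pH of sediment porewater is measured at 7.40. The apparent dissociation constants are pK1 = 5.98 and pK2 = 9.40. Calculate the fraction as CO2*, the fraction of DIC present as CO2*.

α₀ = 1 / (1 + K1/[H⁺] + K1K2/[H⁺]²) = 1 / (1 + 10^+1.42 + 10^-0.58)
   = 1 / (1 + 26.303 + 0.26303) = 1/27.566 = 0.03628

α₀ = 0.0363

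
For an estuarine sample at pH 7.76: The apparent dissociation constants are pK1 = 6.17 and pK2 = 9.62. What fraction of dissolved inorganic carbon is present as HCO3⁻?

α₁ = 0.962

α₁ = 1 / (1 + [H⁺]/K1 + K2/[H⁺]) = 1 / (1 + 10^-1.59 + 10^-1.86)
   = 1 / (1 + 0.025704 + 0.013804) = 1/1.0395 = 0.9620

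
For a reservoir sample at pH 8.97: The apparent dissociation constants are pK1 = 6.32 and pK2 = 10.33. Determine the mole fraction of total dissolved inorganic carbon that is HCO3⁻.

α₁ = 0.956

α₁ = 1 / (1 + [H⁺]/K1 + K2/[H⁺]) = 1 / (1 + 10^-2.65 + 10^-1.36)
   = 1 / (1 + 0.0022387 + 0.043652) = 1/1.0459 = 0.9561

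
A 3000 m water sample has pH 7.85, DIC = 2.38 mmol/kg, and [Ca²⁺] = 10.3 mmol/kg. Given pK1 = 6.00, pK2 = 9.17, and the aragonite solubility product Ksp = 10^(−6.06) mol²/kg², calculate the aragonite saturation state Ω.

Ω = 1.27

α₂ = 1 / (1 + [H⁺]/K2 + [H⁺]²/(K1K2)) = 1 / (1 + 10^+1.32 + 10^-0.53)
   = 1 / (1 + 20.893 + 0.29512) = 1/22.188 = 0.04507
[CO3²⁻] = α₂ × DIC = 0.04507 × 2.38 = 0.1073 mmol/kg
Ksp = 10^(−6.06) = 8.710×10^-7
Ω = [Ca²⁺][CO3²⁻]/Ksp = (10.3×10^-3)(1.073×10^-4) / 8.710×10^-7 = 1.27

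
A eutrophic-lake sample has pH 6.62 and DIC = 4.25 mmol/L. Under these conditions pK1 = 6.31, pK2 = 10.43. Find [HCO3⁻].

[HCO3⁻] = 2.85 mmol/L

α₁ = 1 / (1 + [H⁺]/K1 + K2/[H⁺]) = 1 / (1 + 10^-0.31 + 10^-3.81)
   = 1 / (1 + 0.48978 + 0.00015488) = 1/1.4899 = 0.6712
[HCO3⁻] = α₁ × DIC = 0.6712 × 4.25 = 2.85 mmol/L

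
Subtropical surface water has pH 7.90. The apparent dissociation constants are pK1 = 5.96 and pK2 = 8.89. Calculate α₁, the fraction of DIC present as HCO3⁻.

α₁ = 0.898

α₁ = 1 / (1 + [H⁺]/K1 + K2/[H⁺]) = 1 / (1 + 10^-1.94 + 10^-0.99)
   = 1 / (1 + 0.011482 + 0.10233) = 1/1.1138 = 0.8978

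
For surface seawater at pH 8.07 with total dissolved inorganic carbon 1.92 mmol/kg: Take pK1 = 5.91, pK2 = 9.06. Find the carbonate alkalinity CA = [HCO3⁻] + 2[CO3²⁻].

CA = 2.09 mmol/kg

CA = [HCO3⁻] + 2[CO3²⁻] = (α₁ + 2α₂)·DIC
At pH 8.07: [H⁺]/K1 = 10^-2.16 = 0.0069183, K2/[H⁺] = 10^-0.99 = 0.10233
α₁ = 1/(1 + 0.0069183 + 0.10233) = 1/1.1092 = 0.9015; α₂ = α₁·K2/[H⁺] = 0.09225
α₁ + 2α₂ = 1.0860
CA = 1.0860 × 1.92 = 2.09 mmol/kg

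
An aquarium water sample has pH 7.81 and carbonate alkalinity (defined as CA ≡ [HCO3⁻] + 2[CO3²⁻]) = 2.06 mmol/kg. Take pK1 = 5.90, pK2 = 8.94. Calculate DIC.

CA = [HCO3⁻] + 2[CO3²⁻] = (α₁ + 2α₂)·DIC
At pH 7.81: [H⁺]/K1 = 10^-1.91 = 0.012303, K2/[H⁺] = 10^-1.13 = 0.074131
α₁ = 1/(1 + 0.012303 + 0.074131) = 1/1.0864 = 0.9204; α₂ = α₁·K2/[H⁺] = 0.06823
α₁ + 2α₂ = 1.0569
DIC = CA / (α₁ + 2α₂) = 2.06 / 1.0569 = 1.95 mmol/kg

DIC = 1.95 mmol/kg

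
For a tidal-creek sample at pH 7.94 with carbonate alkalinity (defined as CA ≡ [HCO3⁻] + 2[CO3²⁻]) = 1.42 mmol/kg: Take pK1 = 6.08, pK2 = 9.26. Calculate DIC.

CA = [HCO3⁻] + 2[CO3²⁻] = (α₁ + 2α₂)·DIC
At pH 7.94: [H⁺]/K1 = 10^-1.86 = 0.013804, K2/[H⁺] = 10^-1.32 = 0.047863
α₁ = 1/(1 + 0.013804 + 0.047863) = 1/1.0617 = 0.9419; α₂ = α₁·K2/[H⁺] = 0.04508
α₁ + 2α₂ = 1.0321
DIC = CA / (α₁ + 2α₂) = 1.42 / 1.0321 = 1.38 mmol/kg

DIC = 1.38 mmol/kg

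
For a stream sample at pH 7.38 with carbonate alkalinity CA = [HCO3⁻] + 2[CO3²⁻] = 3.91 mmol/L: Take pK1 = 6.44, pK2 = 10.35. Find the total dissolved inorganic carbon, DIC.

DIC = 4.35 mmol/L

CA = [HCO3⁻] + 2[CO3²⁻] = (α₁ + 2α₂)·DIC
At pH 7.38: [H⁺]/K1 = 10^-0.94 = 0.11482, K2/[H⁺] = 10^-2.97 = 0.0010715
α₁ = 1/(1 + 0.11482 + 0.0010715) = 1/1.1159 = 0.8961; α₂ = α₁·K2/[H⁺] = 0.0009602
α₁ + 2α₂ = 0.8981
DIC = CA / (α₁ + 2α₂) = 3.91 / 0.8981 = 4.35 mmol/L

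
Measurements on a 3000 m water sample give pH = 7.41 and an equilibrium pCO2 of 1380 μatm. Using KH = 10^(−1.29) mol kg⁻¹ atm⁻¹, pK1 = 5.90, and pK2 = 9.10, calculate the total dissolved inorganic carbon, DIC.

DIC = 2.41 mmol/kg

[CO2*] = KH · pCO2 = 10^(−1.29) × 1380×10^-6 = 7.077×10^-5 mol/kg
α₀ = 1/(1 + K1/[H⁺] + K1K2/[H⁺]²) = 1/(1 + 10^+1.51 + 10^-0.18) = 0.02939
DIC = [CO2*]/α₀ = 7.077×10^-5 / 0.02939 = 2.41 mmol/kg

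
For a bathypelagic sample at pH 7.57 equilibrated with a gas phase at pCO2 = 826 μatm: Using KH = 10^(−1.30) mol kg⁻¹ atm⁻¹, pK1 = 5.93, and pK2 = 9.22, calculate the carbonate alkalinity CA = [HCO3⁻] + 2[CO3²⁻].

CA = 1.89 mmol/kg

[CO2*] = KH · pCO2 = 10^(−1.30) × 826×10^-6 = 4.140×10^-5 mol/kg
α₀ = 1/(1 + K1/[H⁺] + K1K2/[H⁺]²) = 1/(1 + 10^+1.64 + 10^-0.01) = 0.02192
DIC = [CO2*]/α₀ = 4.140×10^-5 / 0.02192 = 1.889 mmol/kg
CA = (α₁ + 2α₂)·DIC = (0.9567 + 2×0.02142) × 1.889 = 1.89 mmol/kg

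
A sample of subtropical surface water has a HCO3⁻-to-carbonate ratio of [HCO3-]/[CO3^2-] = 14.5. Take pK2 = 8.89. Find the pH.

From K2 = [H⁺][CO3^2-]/[HCO3-]:  pH = pK2 − log₁₀([HCO3-]/[CO3^2-])
log₁₀(14.5) = +1.161
pH = 8.89 − (+1.161) = 7.73

pH = 7.73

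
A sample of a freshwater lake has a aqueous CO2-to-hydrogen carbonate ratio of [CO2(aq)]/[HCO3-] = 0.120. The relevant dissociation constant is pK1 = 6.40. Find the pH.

From K1 = [H⁺][HCO3-]/[CO2(aq)]:  pH = pK1 − log₁₀([CO2(aq)]/[HCO3-])
log₁₀(0.120) = -0.921
pH = 6.40 − (-0.921) = 7.32

pH = 7.32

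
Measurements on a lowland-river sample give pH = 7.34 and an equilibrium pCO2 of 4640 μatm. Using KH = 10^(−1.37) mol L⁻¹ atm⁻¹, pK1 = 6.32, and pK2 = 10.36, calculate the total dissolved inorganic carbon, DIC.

DIC = 2.27 mmol/L

[CO2*] = KH · pCO2 = 10^(−1.37) × 4640×10^-6 = 1.979×10^-4 mol/L
α₀ = 1/(1 + K1/[H⁺] + K1K2/[H⁺]²) = 1/(1 + 10^+1.02 + 10^-2.00) = 0.08710
DIC = [CO2*]/α₀ = 1.979×10^-4 / 0.08710 = 2.27 mmol/L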